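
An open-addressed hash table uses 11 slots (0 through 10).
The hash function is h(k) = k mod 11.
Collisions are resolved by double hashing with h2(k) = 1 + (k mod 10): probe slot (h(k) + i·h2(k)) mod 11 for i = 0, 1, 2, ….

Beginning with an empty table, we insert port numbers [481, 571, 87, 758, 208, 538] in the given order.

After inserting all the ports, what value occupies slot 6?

758

Insert 481: h=8, slot 8 empty -> index 8.
Insert 571: h=10, slot 10 empty -> index 10.
Insert 87: h=10, h2=8, slot 10 occupied -> index 7.
Insert 758: h=10, h2=9, slots 10,8 occupied -> index 6.
Insert 208: h=10, h2=9, slots 10,8,6 occupied -> index 4.
Insert 538: h=10, h2=9, slots 10,8,6,4 occupied -> index 2.
Table: [_, _, 538, _, 208, _, 758, 87, 481, _, 571]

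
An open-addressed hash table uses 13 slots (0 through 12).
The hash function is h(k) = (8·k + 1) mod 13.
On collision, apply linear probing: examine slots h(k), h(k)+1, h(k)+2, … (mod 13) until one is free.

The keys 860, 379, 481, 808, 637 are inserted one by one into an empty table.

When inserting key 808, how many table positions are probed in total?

Insert 860: h=4, slot 4 empty → index 4.
Insert 379: h=4, slot 4 occupied → index 5.
Insert 481: h=1, slot 1 empty → index 1.
Insert 808: h=4, slots 4,5 occupied → index 6.
Insert 637: h=1, slot 1 occupied → index 2.
Table: [_, 481, 637, _, 860, 379, 808, _, _, _, _, _, _]

3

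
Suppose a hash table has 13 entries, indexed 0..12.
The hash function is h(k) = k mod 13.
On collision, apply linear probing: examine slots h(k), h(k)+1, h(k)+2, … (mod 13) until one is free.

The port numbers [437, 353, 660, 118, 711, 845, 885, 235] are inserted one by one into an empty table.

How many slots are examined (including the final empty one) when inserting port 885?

3

437 hashes to 8; slot 8 is free → place at 8.
353 hashes to 2; slot 2 is free → place at 2.
660 hashes to 10; slot 10 is free → place at 10.
118 hashes to 1; slot 1 is free → place at 1.
711 hashes to 9; slot 9 is free → place at 9.
845 hashes to 0; slot 0 is free → place at 0.
885 hashes to 1; 1,2 taken → place at 3.
235 hashes to 1; 1,2,3 taken → place at 4.
Table: [845, 118, 353, 885, 235, —, —, —, 437, 711, 660, —, —]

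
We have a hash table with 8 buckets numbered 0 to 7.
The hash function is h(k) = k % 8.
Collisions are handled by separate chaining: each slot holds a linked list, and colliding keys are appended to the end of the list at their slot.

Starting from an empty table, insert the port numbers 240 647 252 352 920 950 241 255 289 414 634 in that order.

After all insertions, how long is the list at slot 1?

Insert 240: h=0, bucket 0 empty → new chain.
Insert 647: h=7, bucket 7 empty → new chain.
Insert 252: h=4, bucket 4 empty → new chain.
Insert 352: h=0, bucket 0 nonempty → append to chain.
Insert 920: h=0, bucket 0 nonempty → append to chain.
Insert 950: h=6, bucket 6 empty → new chain.
Insert 241: h=1, bucket 1 empty → new chain.
Insert 255: h=7, bucket 7 nonempty → append to chain.
Insert 289: h=1, bucket 1 nonempty → append to chain.
Insert 414: h=6, bucket 6 nonempty → append to chain.
Insert 634: h=2, bucket 2 empty → new chain.
Final buckets:
0: 240 -> 352 -> 920
1: 241 -> 289
2: 634
3: -
4: 252
5: -
6: 950 -> 414
7: 647 -> 255

2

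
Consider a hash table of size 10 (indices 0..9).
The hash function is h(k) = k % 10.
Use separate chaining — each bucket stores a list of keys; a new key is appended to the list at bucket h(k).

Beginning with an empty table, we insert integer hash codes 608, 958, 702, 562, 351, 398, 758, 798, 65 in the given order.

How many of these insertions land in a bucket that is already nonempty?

5

Insert 608: h=8, bucket 8 empty -> new chain.
Insert 958: h=8, bucket 8 nonempty -> append to chain.
Insert 702: h=2, bucket 2 empty -> new chain.
Insert 562: h=2, bucket 2 nonempty -> append to chain.
Insert 351: h=1, bucket 1 empty -> new chain.
Insert 398: h=8, bucket 8 nonempty -> append to chain.
Insert 758: h=8, bucket 8 nonempty -> append to chain.
Insert 798: h=8, bucket 8 nonempty -> append to chain.
Insert 65: h=5, bucket 5 empty -> new chain.
Final buckets:
0: ∅
1: 351
2: 702 -> 562
3: ∅
4: ∅
5: 65
6: ∅
7: ∅
8: 608 -> 958 -> 398 -> 758 -> 798
9: ∅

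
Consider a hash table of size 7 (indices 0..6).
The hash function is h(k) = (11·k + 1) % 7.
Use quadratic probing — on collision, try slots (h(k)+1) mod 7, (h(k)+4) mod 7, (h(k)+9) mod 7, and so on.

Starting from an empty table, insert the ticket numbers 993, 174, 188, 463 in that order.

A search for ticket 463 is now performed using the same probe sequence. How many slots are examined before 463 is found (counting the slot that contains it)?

2

993 hashes to 4; slot 4 is free => place at 4.
174 hashes to 4; 4 taken => place at 5.
188 hashes to 4; 4,5 taken => place at 1.
463 hashes to 5; 5 taken => place at 6.
Table: [-, 188, -, -, 993, 174, 463]
Lookup 463: h=5, probe 5,6 → found at 6.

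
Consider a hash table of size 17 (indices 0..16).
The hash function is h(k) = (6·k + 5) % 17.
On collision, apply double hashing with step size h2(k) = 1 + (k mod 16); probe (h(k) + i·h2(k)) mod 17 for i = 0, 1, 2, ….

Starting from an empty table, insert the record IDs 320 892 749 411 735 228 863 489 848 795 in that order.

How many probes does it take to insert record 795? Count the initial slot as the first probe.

320: h=4 → slot 4
892: h=2 → slot 2
749: h=11 → slot 11
411: h=6 → slot 6
735: h=12 → slot 12
228: h=13 → slot 13
863: h=15 → slot 15
489: h=15, h2=10, probe 15,8 → slot 8
848: h=10 → slot 10
795: h=15, h2=12, probe 15,10,5 → slot 5
Table: [—, —, 892, —, 320, 795, 411, —, 489, —, 848, 749, 735, 228, —, 863, —]

3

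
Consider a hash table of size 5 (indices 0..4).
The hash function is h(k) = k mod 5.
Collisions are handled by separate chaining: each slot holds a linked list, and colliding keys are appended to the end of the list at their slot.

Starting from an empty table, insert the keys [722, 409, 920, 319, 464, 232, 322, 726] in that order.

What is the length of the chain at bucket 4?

722 -> bucket 2
409 -> bucket 4
920 -> bucket 0
319 -> bucket 4 (collision)
464 -> bucket 4 (collision)
232 -> bucket 2 (collision)
322 -> bucket 2 (collision)
726 -> bucket 1
Final buckets:
0: 920
1: 726
2: 722 -> 232 -> 322
3: —
4: 409 -> 319 -> 464

3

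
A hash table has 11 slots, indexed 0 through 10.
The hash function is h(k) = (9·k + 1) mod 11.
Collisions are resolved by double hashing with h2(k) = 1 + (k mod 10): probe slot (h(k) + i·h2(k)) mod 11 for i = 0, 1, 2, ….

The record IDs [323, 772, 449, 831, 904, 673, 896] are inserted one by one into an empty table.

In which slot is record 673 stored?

1

323: h=4 => slot 4
772: h=8 => slot 8
449: h=5 => slot 5
831: h=0 => slot 0
904: h=8, h2=5, probe 8,2 => slot 2
673: h=8, h2=4, probe 8,1 => slot 1
896: h=2, h2=7, probe 2,9 => slot 9
Table: [831, 673, 904, ∅, 323, 449, ∅, ∅, 772, 896, ∅]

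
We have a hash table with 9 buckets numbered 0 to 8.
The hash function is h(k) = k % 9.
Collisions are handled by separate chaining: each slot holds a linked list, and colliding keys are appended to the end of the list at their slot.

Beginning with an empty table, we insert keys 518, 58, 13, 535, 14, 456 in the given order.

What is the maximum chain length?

Insert 518: h=5, bucket 5 empty -> new chain.
Insert 58: h=4, bucket 4 empty -> new chain.
Insert 13: h=4, bucket 4 nonempty -> append to chain.
Insert 535: h=4, bucket 4 nonempty -> append to chain.
Insert 14: h=5, bucket 5 nonempty -> append to chain.
Insert 456: h=6, bucket 6 empty -> new chain.
Final buckets:
0: -
1: -
2: -
3: -
4: 58 -> 13 -> 535
5: 518 -> 14
6: 456
7: -
8: -

3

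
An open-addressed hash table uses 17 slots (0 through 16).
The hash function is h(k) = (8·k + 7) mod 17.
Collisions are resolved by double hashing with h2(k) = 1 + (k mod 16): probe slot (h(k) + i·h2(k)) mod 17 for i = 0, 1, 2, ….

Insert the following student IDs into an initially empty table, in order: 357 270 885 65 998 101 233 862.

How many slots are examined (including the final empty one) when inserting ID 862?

3

357: h=7 => slot 7
270: h=8 => slot 8
885: h=15 => slot 15
65: h=0 => slot 0
998: h=1 => slot 1
101: h=16 => slot 16
233: h=1, h2=10, probe 1,11 => slot 11
862: h=1, h2=15, probe 1,16,14 => slot 14
Table: [65, 998, ∅, ∅, ∅, ∅, ∅, 357, 270, ∅, ∅, 233, ∅, ∅, 862, 885, 101]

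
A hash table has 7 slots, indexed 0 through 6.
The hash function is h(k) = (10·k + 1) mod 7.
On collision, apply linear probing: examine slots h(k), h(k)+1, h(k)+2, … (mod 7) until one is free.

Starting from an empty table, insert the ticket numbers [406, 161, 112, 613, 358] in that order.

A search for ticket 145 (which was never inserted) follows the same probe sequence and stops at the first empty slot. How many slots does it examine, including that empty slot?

4

406: h=1 => slot 1
161: h=1, probe 1,2 => slot 2
112: h=1, probe 1,2,3 => slot 3
613: h=6 => slot 6
358: h=4 => slot 4
Table: [∅, 406, 161, 112, 358, ∅, 613]
Lookup 145: h=2, probe 2,3,4,5 → slot 5 empty, not found.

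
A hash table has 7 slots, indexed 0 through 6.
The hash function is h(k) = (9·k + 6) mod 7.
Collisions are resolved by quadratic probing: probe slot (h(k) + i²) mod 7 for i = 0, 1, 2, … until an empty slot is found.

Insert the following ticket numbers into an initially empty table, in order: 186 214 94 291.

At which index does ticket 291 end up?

Insert 186: h=0, slot 0 empty => index 0.
Insert 214: h=0, slot 0 occupied => index 1.
Insert 94: h=5, slot 5 empty => index 5.
Insert 291: h=0, slots 0,1 occupied => index 4.
Table: [186, 214, ., ., 291, 94, .]

4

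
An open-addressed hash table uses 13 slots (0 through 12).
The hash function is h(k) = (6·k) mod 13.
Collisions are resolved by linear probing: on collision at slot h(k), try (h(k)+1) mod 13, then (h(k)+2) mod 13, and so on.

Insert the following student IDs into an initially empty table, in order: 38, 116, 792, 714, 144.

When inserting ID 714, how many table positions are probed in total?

4

Insert 38: h=7, slot 7 empty => index 7.
Insert 116: h=7, slot 7 occupied => index 8.
Insert 792: h=7, slots 7,8 occupied => index 9.
Insert 714: h=7, slots 7,8,9 occupied => index 10.
Insert 144: h=6, slot 6 empty => index 6.
Table: [-, -, -, -, -, -, 144, 38, 116, 792, 714, -, -]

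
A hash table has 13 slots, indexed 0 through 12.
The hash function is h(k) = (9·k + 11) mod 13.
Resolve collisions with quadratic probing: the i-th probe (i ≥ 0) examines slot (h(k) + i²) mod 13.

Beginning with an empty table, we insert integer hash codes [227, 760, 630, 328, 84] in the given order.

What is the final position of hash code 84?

227: h=0 -> slot 0
760: h=0, probe 0,1 -> slot 1
630: h=0, probe 0,1,4 -> slot 4
328: h=12 -> slot 12
84: h=0, probe 0,1,4,9 -> slot 9
Table: [227, 760, _, _, 630, _, _, _, _, 84, _, _, 328]

9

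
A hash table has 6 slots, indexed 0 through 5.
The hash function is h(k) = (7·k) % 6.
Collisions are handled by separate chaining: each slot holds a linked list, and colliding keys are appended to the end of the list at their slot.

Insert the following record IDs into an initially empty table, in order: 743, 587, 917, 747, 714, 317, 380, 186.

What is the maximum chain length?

4

Insert 743: h=5, bucket 5 empty → new chain.
Insert 587: h=5, bucket 5 nonempty → append to chain.
Insert 917: h=5, bucket 5 nonempty → append to chain.
Insert 747: h=3, bucket 3 empty → new chain.
Insert 714: h=0, bucket 0 empty → new chain.
Insert 317: h=5, bucket 5 nonempty → append to chain.
Insert 380: h=2, bucket 2 empty → new chain.
Insert 186: h=0, bucket 0 nonempty → append to chain.
Final buckets:
0: 714 -> 186
1: ∅
2: 380
3: 747
4: ∅
5: 743 -> 587 -> 917 -> 317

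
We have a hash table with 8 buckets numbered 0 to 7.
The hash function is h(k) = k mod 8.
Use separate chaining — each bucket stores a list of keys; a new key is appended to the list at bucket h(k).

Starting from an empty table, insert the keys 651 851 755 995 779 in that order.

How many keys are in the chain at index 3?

651 -> bucket 3
851 -> bucket 3 (collision)
755 -> bucket 3 (collision)
995 -> bucket 3 (collision)
779 -> bucket 3 (collision)
Final buckets:
0: —
1: —
2: —
3: 651 -> 851 -> 755 -> 995 -> 779
4: —
5: —
6: —
7: —

5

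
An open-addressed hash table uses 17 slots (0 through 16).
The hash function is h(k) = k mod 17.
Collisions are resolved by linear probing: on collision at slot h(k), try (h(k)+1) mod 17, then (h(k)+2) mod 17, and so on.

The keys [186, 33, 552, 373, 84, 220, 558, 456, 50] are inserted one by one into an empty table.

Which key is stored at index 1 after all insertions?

373

Insert 186: h=16, slot 16 empty -> index 16.
Insert 33: h=16, slot 16 occupied -> index 0.
Insert 552: h=8, slot 8 empty -> index 8.
Insert 373: h=16, slots 16,0 occupied -> index 1.
Insert 84: h=16, slots 16,0,1 occupied -> index 2.
Insert 220: h=16, slots 16,0,1,2 occupied -> index 3.
Insert 558: h=14, slot 14 empty -> index 14.
Insert 456: h=14, slot 14 occupied -> index 15.
Insert 50: h=16, slots 16,0,1,2,3 occupied -> index 4.
Table: [33, 373, 84, 220, 50, ., ., ., 552, ., ., ., ., ., 558, 456, 186]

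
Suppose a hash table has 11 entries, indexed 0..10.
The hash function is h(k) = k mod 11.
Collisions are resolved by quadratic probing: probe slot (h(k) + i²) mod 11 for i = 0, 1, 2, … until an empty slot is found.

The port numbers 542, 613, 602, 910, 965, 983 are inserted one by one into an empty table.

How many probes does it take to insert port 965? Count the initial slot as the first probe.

4

542: h=3 → slot 3
613: h=8 → slot 8
602: h=8, probe 8,9 → slot 9
910: h=8, probe 8,9,1 → slot 1
965: h=8, probe 8,9,1,6 → slot 6
983: h=4 → slot 4
Table: [∅, 910, ∅, 542, 983, ∅, 965, ∅, 613, 602, ∅]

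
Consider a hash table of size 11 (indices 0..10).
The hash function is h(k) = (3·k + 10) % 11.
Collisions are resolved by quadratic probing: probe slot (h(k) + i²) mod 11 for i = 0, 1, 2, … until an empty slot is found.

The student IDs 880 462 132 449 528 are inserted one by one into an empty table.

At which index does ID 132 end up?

3

880 hashes to 10; slot 10 is free -> place at 10.
462 hashes to 10; 10 taken -> place at 0.
132 hashes to 10; 10,0 taken -> place at 3.
449 hashes to 4; slot 4 is free -> place at 4.
528 hashes to 10; 10,0,3 taken -> place at 8.
Table: [462, _, _, 132, 449, _, _, _, 528, _, 880]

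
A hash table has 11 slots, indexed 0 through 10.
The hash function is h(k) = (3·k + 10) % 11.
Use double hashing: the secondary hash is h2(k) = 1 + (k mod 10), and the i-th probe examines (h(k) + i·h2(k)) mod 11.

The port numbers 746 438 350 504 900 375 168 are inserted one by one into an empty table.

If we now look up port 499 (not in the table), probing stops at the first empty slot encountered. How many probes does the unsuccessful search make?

2

Insert 746: h=4, slot 4 empty => index 4.
Insert 438: h=4, h2=9, slot 4 occupied => index 2.
Insert 350: h=4, h2=1, slot 4 occupied => index 5.
Insert 504: h=4, h2=5, slot 4 occupied => index 9.
Insert 900: h=4, h2=1, slots 4,5 occupied => index 6.
Insert 375: h=2, h2=6, slot 2 occupied => index 8.
Insert 168: h=8, h2=9, slots 8,6,4,2 occupied => index 0.
Table: [168, ., 438, ., 746, 350, 900, ., 375, 504, .]
Lookup 499: h=0, h2=10, probe 0,10 → slot 10 empty, not found.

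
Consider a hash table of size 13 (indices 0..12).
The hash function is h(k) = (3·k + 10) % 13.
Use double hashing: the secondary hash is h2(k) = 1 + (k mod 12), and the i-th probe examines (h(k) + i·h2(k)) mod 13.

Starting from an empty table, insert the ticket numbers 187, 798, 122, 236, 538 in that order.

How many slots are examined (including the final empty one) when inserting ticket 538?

2

187: h=12 → slot 12
798: h=12, h2=7, probe 12,6 → slot 6
122: h=12, h2=3, probe 12,2 → slot 2
236: h=3 → slot 3
538: h=12, h2=11, probe 12,10 → slot 10
Table: [∅, ∅, 122, 236, ∅, ∅, 798, ∅, ∅, ∅, 538, ∅, 187]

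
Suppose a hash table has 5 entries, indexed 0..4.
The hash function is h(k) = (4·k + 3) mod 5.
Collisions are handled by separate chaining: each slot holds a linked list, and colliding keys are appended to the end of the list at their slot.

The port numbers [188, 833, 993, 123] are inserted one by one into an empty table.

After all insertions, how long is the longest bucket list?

4

188 -> bucket 0
833 -> bucket 0 (collision)
993 -> bucket 0 (collision)
123 -> bucket 0 (collision)
Final buckets:
0: 188 -> 833 -> 993 -> 123
1: ∅
2: ∅
3: ∅
4: ∅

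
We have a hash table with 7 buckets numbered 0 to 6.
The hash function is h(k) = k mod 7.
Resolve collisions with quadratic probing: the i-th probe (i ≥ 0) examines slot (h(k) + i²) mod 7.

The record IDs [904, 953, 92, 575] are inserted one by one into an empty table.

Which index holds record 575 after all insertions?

3

Insert 904: h=1, slot 1 empty => index 1.
Insert 953: h=1, slot 1 occupied => index 2.
Insert 92: h=1, slots 1,2 occupied => index 5.
Insert 575: h=1, slots 1,2,5 occupied => index 3.
Table: [—, 904, 953, 575, —, 92, —]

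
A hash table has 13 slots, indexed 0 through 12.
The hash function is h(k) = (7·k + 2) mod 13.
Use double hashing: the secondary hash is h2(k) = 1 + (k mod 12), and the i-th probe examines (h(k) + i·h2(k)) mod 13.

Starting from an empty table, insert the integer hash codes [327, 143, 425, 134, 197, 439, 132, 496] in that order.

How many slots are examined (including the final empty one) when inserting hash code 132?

3

327 hashes to 3; slot 3 is free => place at 3.
143 hashes to 2; slot 2 is free => place at 2.
425 hashes to 0; slot 0 is free => place at 0.
134 hashes to 4; slot 4 is free => place at 4.
197 hashes to 3, h2=6; 3 taken => place at 9.
439 hashes to 7; slot 7 is free => place at 7.
132 hashes to 3, h2=1; 3,4 taken => place at 5.
496 hashes to 3, h2=5; 3 taken => place at 8.
Table: [425, —, 143, 327, 134, 132, —, 439, 496, 197, —, —, —]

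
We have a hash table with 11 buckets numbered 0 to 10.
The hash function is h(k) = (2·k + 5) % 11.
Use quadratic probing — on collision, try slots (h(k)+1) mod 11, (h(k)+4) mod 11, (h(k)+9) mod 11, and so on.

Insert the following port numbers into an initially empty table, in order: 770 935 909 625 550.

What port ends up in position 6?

935

Insert 770: h=5, slot 5 empty => index 5.
Insert 935: h=5, slot 5 occupied => index 6.
Insert 909: h=8, slot 8 empty => index 8.
Insert 625: h=1, slot 1 empty => index 1.
Insert 550: h=5, slots 5,6 occupied => index 9.
Table: [-, 625, -, -, -, 770, 935, -, 909, 550, -]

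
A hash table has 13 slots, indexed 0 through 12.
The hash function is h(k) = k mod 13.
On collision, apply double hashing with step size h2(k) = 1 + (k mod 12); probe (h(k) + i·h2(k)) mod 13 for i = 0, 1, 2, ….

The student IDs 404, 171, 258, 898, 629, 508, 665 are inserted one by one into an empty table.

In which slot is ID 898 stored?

404 hashes to 1; slot 1 is free => place at 1.
171 hashes to 2; slot 2 is free => place at 2.
258 hashes to 11; slot 11 is free => place at 11.
898 hashes to 1, h2=11; 1 taken => place at 12.
629 hashes to 5; slot 5 is free => place at 5.
508 hashes to 1, h2=5; 1 taken => place at 6.
665 hashes to 2, h2=6; 2 taken => place at 8.
Table: [∅, 404, 171, ∅, ∅, 629, 508, ∅, 665, ∅, ∅, 258, 898]

12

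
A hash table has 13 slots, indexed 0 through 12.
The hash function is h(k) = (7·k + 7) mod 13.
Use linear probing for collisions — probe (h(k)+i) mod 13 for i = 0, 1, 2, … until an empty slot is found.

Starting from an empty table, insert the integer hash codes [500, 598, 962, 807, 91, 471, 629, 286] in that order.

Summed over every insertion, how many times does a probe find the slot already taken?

7

500 hashes to 10; slot 10 is free -> place at 10.
598 hashes to 7; slot 7 is free -> place at 7.
962 hashes to 7; 7 taken -> place at 8.
807 hashes to 1; slot 1 is free -> place at 1.
91 hashes to 7; 7,8 taken -> place at 9.
471 hashes to 2; slot 2 is free -> place at 2.
629 hashes to 3; slot 3 is free -> place at 3.
286 hashes to 7; 7,8,9,10 taken -> place at 11.
Table: [∅, 807, 471, 629, ∅, ∅, ∅, 598, 962, 91, 500, 286, ∅]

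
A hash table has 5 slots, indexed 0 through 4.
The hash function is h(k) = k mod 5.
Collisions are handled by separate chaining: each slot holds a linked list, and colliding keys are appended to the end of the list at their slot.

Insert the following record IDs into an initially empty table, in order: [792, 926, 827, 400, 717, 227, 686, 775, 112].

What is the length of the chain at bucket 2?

5

Insert 792: h=2, bucket 2 empty → new chain.
Insert 926: h=1, bucket 1 empty → new chain.
Insert 827: h=2, bucket 2 nonempty → append to chain.
Insert 400: h=0, bucket 0 empty → new chain.
Insert 717: h=2, bucket 2 nonempty → append to chain.
Insert 227: h=2, bucket 2 nonempty → append to chain.
Insert 686: h=1, bucket 1 nonempty → append to chain.
Insert 775: h=0, bucket 0 nonempty → append to chain.
Insert 112: h=2, bucket 2 nonempty → append to chain.
Final buckets:
0: 400 -> 775
1: 926 -> 686
2: 792 -> 827 -> 717 -> 227 -> 112
3: .
4: .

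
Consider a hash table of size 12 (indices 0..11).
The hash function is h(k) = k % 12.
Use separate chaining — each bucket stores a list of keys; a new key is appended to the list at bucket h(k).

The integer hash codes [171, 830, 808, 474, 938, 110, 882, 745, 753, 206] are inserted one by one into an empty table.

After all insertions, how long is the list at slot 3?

Insert 171: h=3, bucket 3 empty -> new chain.
Insert 830: h=2, bucket 2 empty -> new chain.
Insert 808: h=4, bucket 4 empty -> new chain.
Insert 474: h=6, bucket 6 empty -> new chain.
Insert 938: h=2, bucket 2 nonempty -> append to chain.
Insert 110: h=2, bucket 2 nonempty -> append to chain.
Insert 882: h=6, bucket 6 nonempty -> append to chain.
Insert 745: h=1, bucket 1 empty -> new chain.
Insert 753: h=9, bucket 9 empty -> new chain.
Insert 206: h=2, bucket 2 nonempty -> append to chain.
Final buckets:
0: .
1: 745
2: 830 -> 938 -> 110 -> 206
3: 171
4: 808
5: .
6: 474 -> 882
7: .
8: .
9: 753
10: .
11: .

1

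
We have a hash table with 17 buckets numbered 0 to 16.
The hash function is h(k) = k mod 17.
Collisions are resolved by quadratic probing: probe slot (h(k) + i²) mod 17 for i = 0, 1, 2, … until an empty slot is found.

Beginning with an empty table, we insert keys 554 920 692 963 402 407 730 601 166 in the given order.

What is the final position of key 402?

554: h=10 => slot 10
920: h=2 => slot 2
692: h=12 => slot 12
963: h=11 => slot 11
402: h=11, probe 11,12,15 => slot 15
407: h=16 => slot 16
730: h=16, probe 16,0 => slot 0
601: h=6 => slot 6
166: h=13 => slot 13
Table: [730, -, 920, -, -, -, 601, -, -, -, 554, 963, 692, 166, -, 402, 407]

15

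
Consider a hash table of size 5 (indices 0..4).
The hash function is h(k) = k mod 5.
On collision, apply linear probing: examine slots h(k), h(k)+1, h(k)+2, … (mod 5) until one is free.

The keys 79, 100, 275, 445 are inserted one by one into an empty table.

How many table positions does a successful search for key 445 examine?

3

79 hashes to 4; slot 4 is free -> place at 4.
100 hashes to 0; slot 0 is free -> place at 0.
275 hashes to 0; 0 taken -> place at 1.
445 hashes to 0; 0,1 taken -> place at 2.
Table: [100, 275, 445, _, 79]
Lookup 445: h=0, probe 0,1,2 → found at 2.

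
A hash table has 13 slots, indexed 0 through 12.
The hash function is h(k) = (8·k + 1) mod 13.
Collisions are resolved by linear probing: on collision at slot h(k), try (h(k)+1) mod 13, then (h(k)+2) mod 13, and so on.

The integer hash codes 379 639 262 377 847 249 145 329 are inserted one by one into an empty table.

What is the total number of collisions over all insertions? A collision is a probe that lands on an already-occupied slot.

Insert 379: h=4, slot 4 empty => index 4.
Insert 639: h=4, slot 4 occupied => index 5.
Insert 262: h=4, slots 4,5 occupied => index 6.
Insert 377: h=1, slot 1 empty => index 1.
Insert 847: h=4, slots 4,5,6 occupied => index 7.
Insert 249: h=4, slots 4,5,6,7 occupied => index 8.
Insert 145: h=4, slots 4,5,6,7,8 occupied => index 9.
Insert 329: h=7, slots 7,8,9 occupied => index 10.
Table: [—, 377, —, —, 379, 639, 262, 847, 249, 145, 329, —, —]

18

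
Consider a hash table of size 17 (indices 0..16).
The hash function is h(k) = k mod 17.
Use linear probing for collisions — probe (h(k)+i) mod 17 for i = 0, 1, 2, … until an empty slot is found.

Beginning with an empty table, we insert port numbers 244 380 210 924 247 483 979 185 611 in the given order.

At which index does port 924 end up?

244: h=6 => slot 6
380: h=6, probe 6,7 => slot 7
210: h=6, probe 6,7,8 => slot 8
924: h=6, probe 6,7,8,9 => slot 9
247: h=9, probe 9,10 => slot 10
483: h=7, probe 7,8,9,10,11 => slot 11
979: h=10, probe 10,11,12 => slot 12
185: h=15 => slot 15
611: h=16 => slot 16
Table: [-, -, -, -, -, -, 244, 380, 210, 924, 247, 483, 979, -, -, 185, 611]

9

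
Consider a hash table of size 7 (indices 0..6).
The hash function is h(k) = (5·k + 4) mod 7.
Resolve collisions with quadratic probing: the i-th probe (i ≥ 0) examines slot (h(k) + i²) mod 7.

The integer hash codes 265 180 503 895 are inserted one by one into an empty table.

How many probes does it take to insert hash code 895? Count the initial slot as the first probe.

3

265: h=6 -> slot 6
180: h=1 -> slot 1
503: h=6, probe 6,0 -> slot 0
895: h=6, probe 6,0,3 -> slot 3
Table: [503, 180, -, 895, -, -, 265]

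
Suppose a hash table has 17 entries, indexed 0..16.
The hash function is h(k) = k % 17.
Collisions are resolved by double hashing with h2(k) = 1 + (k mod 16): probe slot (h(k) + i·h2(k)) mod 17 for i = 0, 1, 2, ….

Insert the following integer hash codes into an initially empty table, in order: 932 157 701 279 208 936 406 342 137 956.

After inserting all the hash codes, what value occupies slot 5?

Insert 932: h=14, slot 14 empty → index 14.
Insert 157: h=4, slot 4 empty → index 4.
Insert 701: h=4, h2=14, slot 4 occupied → index 1.
Insert 279: h=7, slot 7 empty → index 7.
Insert 208: h=4, h2=1, slot 4 occupied → index 5.
Insert 936: h=1, h2=9, slot 1 occupied → index 10.
Insert 406: h=15, slot 15 empty → index 15.
Insert 342: h=2, slot 2 empty → index 2.
Insert 137: h=1, h2=10, slot 1 occupied → index 11.
Insert 956: h=4, h2=13, slot 4 occupied → index 0.
Table: [956, 701, 342, —, 157, 208, —, 279, —, —, 936, 137, —, —, 932, 406, —]

208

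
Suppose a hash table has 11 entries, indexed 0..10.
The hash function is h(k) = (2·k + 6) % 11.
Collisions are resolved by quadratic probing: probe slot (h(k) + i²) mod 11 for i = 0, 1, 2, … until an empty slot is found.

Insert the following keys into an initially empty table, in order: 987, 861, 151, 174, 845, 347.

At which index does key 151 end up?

4

987 hashes to 0; slot 0 is free → place at 0.
861 hashes to 1; slot 1 is free → place at 1.
151 hashes to 0; 0,1 taken → place at 4.
174 hashes to 2; slot 2 is free → place at 2.
845 hashes to 2; 2 taken → place at 3.
347 hashes to 7; slot 7 is free → place at 7.
Table: [987, 861, 174, 845, 151, _, _, 347, _, _, _]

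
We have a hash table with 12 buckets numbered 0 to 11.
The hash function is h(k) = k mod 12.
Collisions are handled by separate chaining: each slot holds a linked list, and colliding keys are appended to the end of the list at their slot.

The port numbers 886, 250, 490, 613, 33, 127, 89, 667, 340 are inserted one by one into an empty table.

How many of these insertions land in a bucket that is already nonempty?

3

Insert 886: h=10, bucket 10 empty -> new chain.
Insert 250: h=10, bucket 10 nonempty -> append to chain.
Insert 490: h=10, bucket 10 nonempty -> append to chain.
Insert 613: h=1, bucket 1 empty -> new chain.
Insert 33: h=9, bucket 9 empty -> new chain.
Insert 127: h=7, bucket 7 empty -> new chain.
Insert 89: h=5, bucket 5 empty -> new chain.
Insert 667: h=7, bucket 7 nonempty -> append to chain.
Insert 340: h=4, bucket 4 empty -> new chain.
Final buckets:
0: —
1: 613
2: —
3: —
4: 340
5: 89
6: —
7: 127 -> 667
8: —
9: 33
10: 886 -> 250 -> 490
11: —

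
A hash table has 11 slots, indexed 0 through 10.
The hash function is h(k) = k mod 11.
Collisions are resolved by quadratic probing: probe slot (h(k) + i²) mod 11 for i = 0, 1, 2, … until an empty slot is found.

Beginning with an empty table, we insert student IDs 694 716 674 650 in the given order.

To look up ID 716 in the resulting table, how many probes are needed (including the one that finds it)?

2

694 hashes to 1; slot 1 is free => place at 1.
716 hashes to 1; 1 taken => place at 2.
674 hashes to 3; slot 3 is free => place at 3.
650 hashes to 1; 1,2 taken => place at 5.
Table: [∅, 694, 716, 674, ∅, 650, ∅, ∅, ∅, ∅, ∅]
Lookup 716: h=1, probe 1,2 → found at 2.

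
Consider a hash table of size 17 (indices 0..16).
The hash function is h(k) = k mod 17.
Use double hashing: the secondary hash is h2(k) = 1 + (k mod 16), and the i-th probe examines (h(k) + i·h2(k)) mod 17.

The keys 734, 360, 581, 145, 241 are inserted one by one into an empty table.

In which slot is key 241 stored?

5

734 hashes to 3; slot 3 is free => place at 3.
360 hashes to 3, h2=9; 3 taken => place at 12.
581 hashes to 3, h2=6; 3 taken => place at 9.
145 hashes to 9, h2=2; 9 taken => place at 11.
241 hashes to 3, h2=2; 3 taken => place at 5.
Table: [_, _, _, 734, _, 241, _, _, _, 581, _, 145, 360, _, _, _, _]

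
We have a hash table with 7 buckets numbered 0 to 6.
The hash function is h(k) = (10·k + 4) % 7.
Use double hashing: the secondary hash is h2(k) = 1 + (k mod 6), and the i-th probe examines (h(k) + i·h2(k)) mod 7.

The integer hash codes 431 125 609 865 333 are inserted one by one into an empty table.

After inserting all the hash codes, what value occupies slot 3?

431: h=2 -> slot 2
125: h=1 -> slot 1
609: h=4 -> slot 4
865: h=2, h2=2, probe 2,4,6 -> slot 6
333: h=2, h2=4, probe 2,6,3 -> slot 3
Table: [_, 125, 431, 333, 609, _, 865]

333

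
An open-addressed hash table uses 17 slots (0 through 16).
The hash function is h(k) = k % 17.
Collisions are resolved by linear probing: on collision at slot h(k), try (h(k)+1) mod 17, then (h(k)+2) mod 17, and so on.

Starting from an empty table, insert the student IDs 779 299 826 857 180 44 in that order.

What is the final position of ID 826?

11

779 hashes to 14; slot 14 is free => place at 14.
299 hashes to 10; slot 10 is free => place at 10.
826 hashes to 10; 10 taken => place at 11.
857 hashes to 7; slot 7 is free => place at 7.
180 hashes to 10; 10,11 taken => place at 12.
44 hashes to 10; 10,11,12 taken => place at 13.
Table: [-, -, -, -, -, -, -, 857, -, -, 299, 826, 180, 44, 779, -, -]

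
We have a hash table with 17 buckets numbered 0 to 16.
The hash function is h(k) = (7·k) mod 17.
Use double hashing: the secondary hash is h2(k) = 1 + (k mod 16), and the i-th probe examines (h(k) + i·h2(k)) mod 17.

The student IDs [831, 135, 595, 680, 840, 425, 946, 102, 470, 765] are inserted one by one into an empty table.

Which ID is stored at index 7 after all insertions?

831: h=3 -> slot 3
135: h=10 -> slot 10
595: h=0 -> slot 0
680: h=0, h2=9, probe 0,9 -> slot 9
840: h=15 -> slot 15
425: h=0, h2=10, probe 0,10,3,13 -> slot 13
946: h=9, h2=3, probe 9,12 -> slot 12
102: h=0, h2=7, probe 0,7 -> slot 7
470: h=9, h2=7, probe 9,16 -> slot 16
765: h=0, h2=14, probe 0,14 -> slot 14
Table: [595, —, —, 831, —, —, —, 102, —, 680, 135, —, 946, 425, 765, 840, 470]

102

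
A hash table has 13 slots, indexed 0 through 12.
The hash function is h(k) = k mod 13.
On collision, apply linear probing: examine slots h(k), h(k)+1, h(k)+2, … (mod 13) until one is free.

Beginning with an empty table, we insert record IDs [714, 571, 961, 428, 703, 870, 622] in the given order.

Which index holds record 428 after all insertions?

714 hashes to 12; slot 12 is free → place at 12.
571 hashes to 12; 12 taken → place at 0.
961 hashes to 12; 12,0 taken → place at 1.
428 hashes to 12; 12,0,1 taken → place at 2.
703 hashes to 1; 1,2 taken → place at 3.
870 hashes to 12; 12,0,1,2,3 taken → place at 4.
622 hashes to 11; slot 11 is free → place at 11.
Table: [571, 961, 428, 703, 870, _, _, _, _, _, _, 622, 714]

2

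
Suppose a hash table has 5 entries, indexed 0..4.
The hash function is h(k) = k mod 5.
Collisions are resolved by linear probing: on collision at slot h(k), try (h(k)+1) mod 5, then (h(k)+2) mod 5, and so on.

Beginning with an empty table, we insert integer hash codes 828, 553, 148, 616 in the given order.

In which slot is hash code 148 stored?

828 hashes to 3; slot 3 is free => place at 3.
553 hashes to 3; 3 taken => place at 4.
148 hashes to 3; 3,4 taken => place at 0.
616 hashes to 1; slot 1 is free => place at 1.
Table: [148, 616, -, 828, 553]

0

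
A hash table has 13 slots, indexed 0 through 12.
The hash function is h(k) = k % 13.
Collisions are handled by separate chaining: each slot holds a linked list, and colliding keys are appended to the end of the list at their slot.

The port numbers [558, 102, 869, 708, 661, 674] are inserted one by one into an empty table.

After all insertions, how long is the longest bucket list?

558 → bucket 12
102 → bucket 11
869 → bucket 11 (collision)
708 → bucket 6
661 → bucket 11 (collision)
674 → bucket 11 (collision)
Final buckets:
0: —
1: —
2: —
3: —
4: —
5: —
6: 708
7: —
8: —
9: —
10: —
11: 102 -> 869 -> 661 -> 674
12: 558

4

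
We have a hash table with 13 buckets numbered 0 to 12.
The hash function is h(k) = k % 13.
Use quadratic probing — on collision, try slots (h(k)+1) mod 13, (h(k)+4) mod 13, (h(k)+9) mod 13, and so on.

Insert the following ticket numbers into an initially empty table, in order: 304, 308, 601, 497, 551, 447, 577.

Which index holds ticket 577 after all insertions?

304: h=5 -> slot 5
308: h=9 -> slot 9
601: h=3 -> slot 3
497: h=3, probe 3,4 -> slot 4
551: h=5, probe 5,6 -> slot 6
447: h=5, probe 5,6,9,1 -> slot 1
577: h=5, probe 5,6,9,1,8 -> slot 8
Table: [-, 447, -, 601, 497, 304, 551, -, 577, 308, -, -, -]

8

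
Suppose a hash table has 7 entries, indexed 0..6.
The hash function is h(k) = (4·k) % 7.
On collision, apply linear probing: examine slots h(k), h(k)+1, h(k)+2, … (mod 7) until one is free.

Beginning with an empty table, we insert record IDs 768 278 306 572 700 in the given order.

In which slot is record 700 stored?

768 hashes to 6; slot 6 is free -> place at 6.
278 hashes to 6; 6 taken -> place at 0.
306 hashes to 6; 6,0 taken -> place at 1.
572 hashes to 6; 6,0,1 taken -> place at 2.
700 hashes to 0; 0,1,2 taken -> place at 3.
Table: [278, 306, 572, 700, ., ., 768]

3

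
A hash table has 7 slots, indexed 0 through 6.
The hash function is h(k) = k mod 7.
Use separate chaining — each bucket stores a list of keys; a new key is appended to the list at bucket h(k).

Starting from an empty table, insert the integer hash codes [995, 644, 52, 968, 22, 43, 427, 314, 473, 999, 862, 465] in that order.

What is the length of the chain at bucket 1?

Insert 995: h=1, bucket 1 empty -> new chain.
Insert 644: h=0, bucket 0 empty -> new chain.
Insert 52: h=3, bucket 3 empty -> new chain.
Insert 968: h=2, bucket 2 empty -> new chain.
Insert 22: h=1, bucket 1 nonempty -> append to chain.
Insert 43: h=1, bucket 1 nonempty -> append to chain.
Insert 427: h=0, bucket 0 nonempty -> append to chain.
Insert 314: h=6, bucket 6 empty -> new chain.
Insert 473: h=4, bucket 4 empty -> new chain.
Insert 999: h=5, bucket 5 empty -> new chain.
Insert 862: h=1, bucket 1 nonempty -> append to chain.
Insert 465: h=3, bucket 3 nonempty -> append to chain.
Final buckets:
0: 644 -> 427
1: 995 -> 22 -> 43 -> 862
2: 968
3: 52 -> 465
4: 473
5: 999
6: 314

4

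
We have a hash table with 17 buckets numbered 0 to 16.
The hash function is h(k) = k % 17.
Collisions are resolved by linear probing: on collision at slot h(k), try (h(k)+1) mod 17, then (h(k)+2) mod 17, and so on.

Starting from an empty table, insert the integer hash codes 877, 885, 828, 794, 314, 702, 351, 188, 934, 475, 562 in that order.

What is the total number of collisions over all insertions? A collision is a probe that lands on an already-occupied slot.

Insert 877: h=10, slot 10 empty => index 10.
Insert 885: h=1, slot 1 empty => index 1.
Insert 828: h=12, slot 12 empty => index 12.
Insert 794: h=12, slot 12 occupied => index 13.
Insert 314: h=8, slot 8 empty => index 8.
Insert 702: h=5, slot 5 empty => index 5.
Insert 351: h=11, slot 11 empty => index 11.
Insert 188: h=1, slot 1 occupied => index 2.
Insert 934: h=16, slot 16 empty => index 16.
Insert 475: h=16, slot 16 occupied => index 0.
Insert 562: h=1, slots 1,2 occupied => index 3.
Table: [475, 885, 188, 562, ., 702, ., ., 314, ., 877, 351, 828, 794, ., ., 934]

5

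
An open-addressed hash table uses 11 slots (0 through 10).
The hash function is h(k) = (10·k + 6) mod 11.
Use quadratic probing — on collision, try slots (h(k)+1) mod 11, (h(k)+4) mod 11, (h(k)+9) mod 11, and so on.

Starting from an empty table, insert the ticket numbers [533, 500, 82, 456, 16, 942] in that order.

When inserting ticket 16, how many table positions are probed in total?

533 hashes to 1; slot 1 is free → place at 1.
500 hashes to 1; 1 taken → place at 2.
82 hashes to 1; 1,2 taken → place at 5.
456 hashes to 1; 1,2,5 taken → place at 10.
16 hashes to 1; 1,2,5,10 taken → place at 6.
942 hashes to 10; 10 taken → place at 0.
Table: [942, 533, 500, -, -, 82, 16, -, -, -, 456]

5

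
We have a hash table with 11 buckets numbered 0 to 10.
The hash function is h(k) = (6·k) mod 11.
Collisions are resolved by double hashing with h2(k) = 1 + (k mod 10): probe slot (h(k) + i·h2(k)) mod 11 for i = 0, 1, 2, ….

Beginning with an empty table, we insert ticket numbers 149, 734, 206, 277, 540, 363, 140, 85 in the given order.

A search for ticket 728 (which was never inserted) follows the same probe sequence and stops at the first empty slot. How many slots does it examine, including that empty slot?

Insert 149: h=3, slot 3 empty → index 3.
Insert 734: h=4, slot 4 empty → index 4.
Insert 206: h=4, h2=7, slot 4 occupied → index 0.
Insert 277: h=1, slot 1 empty → index 1.
Insert 540: h=6, slot 6 empty → index 6.
Insert 363: h=0, h2=4, slots 0,4 occupied → index 8.
Insert 140: h=4, h2=1, slot 4 occupied → index 5.
Insert 85: h=4, h2=6, slot 4 occupied → index 10.
Table: [206, 277, ∅, 149, 734, 140, 540, ∅, 363, ∅, 85]
Lookup 728: h=1, h2=9, probe 1,10,8,6,4,2 → slot 2 empty, not found.

6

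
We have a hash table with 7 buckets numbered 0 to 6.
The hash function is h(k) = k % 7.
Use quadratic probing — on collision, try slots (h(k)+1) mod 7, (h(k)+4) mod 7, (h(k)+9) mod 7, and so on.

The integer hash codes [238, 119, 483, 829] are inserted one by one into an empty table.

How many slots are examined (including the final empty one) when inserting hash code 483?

Insert 238: h=0, slot 0 empty -> index 0.
Insert 119: h=0, slot 0 occupied -> index 1.
Insert 483: h=0, slots 0,1 occupied -> index 4.
Insert 829: h=3, slot 3 empty -> index 3.
Table: [238, 119, —, 829, 483, —, —]

3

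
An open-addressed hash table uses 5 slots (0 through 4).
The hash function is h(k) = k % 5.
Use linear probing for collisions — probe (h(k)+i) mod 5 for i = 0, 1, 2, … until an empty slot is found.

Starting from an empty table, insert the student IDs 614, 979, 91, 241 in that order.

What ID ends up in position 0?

614: h=4 → slot 4
979: h=4, probe 4,0 → slot 0
91: h=1 → slot 1
241: h=1, probe 1,2 → slot 2
Table: [979, 91, 241, -, 614]

979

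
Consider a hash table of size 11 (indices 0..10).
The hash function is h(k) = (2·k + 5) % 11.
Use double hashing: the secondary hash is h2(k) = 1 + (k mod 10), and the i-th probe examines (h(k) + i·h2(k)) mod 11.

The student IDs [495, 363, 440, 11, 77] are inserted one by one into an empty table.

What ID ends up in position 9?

Insert 495: h=5, slot 5 empty => index 5.
Insert 363: h=5, h2=4, slot 5 occupied => index 9.
Insert 440: h=5, h2=1, slot 5 occupied => index 6.
Insert 11: h=5, h2=2, slot 5 occupied => index 7.
Insert 77: h=5, h2=8, slot 5 occupied => index 2.
Table: [_, _, 77, _, _, 495, 440, 11, _, 363, _]

363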